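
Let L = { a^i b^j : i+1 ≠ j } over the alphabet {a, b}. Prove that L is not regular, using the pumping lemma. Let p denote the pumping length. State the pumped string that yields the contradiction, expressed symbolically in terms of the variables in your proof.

a^{p+p!} b^{p+p!+1}

Toward a contradiction, assume L is regular with pumping length p.
Choose w = a^p b^{p+p!+1}. Since p ≠ (p+p!+1)-1 = p+p!, w ∈ L; and |w| ≥ p.
The pumping lemma gives a decomposition w = xyz where |xy| ≤ p and |y| > 0.
The first p characters of w are a's, so xy (and hence y) consists only of a's. Write y = a^k, 1 ≤ k ≤ p.
Since 1 ≤ k ≤ p, k divides p!; set t = 1 + p!/k. Then xy^t z has p + (p!/k)·k = p + p! copies of a. Now the a-count is p+p! and (b-count)-1 = (p+p!+1)-1 = p+p!, so i+1 ≠ j fails. So xy^t z = a^{p+p!} b^{p+p!+1} ∉ L.
Contradiction. Therefore L is not regular.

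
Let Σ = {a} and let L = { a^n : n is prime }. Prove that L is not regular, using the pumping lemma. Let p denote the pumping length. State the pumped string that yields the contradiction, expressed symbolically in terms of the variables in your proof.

Assume L is regular; let p be its pumping constant.
Let q be a prime with q ≥ p+2 (infinitely many primes exist), and take w = a^q ∈ L with |w| = q ≥ p.
Write w = xyz as guaranteed by the lemma, with |xy| ≤ p and |y| ≥ 1.
Then y = a^k for some k with 1 ≤ k ≤ p.
Since 1 ≤ k ≤ p, |xz| = q-k. Pump with i = q+1: |xy^{q+1}z| = (q-k)+(q+1)k = q+qk = q(1+k), which is composite (both factors ≥ 2). So xy^{q+1}z = a^{q(1+k)} ∉ L.
This is a contradiction; hence L is not regular.

a^{q(1+k)}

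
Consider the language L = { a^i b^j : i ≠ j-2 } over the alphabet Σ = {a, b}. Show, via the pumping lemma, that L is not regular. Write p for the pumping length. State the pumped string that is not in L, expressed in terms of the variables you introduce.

a^{p+p!} b^{p+p!+2}

Suppose for contradiction that L is regular, and let p be the pumping length.
Choose w = a^p b^{p+p!+2}. Since p ≠ (p+p!+2)-2 = p+p!, w ∈ L; and |w| ≥ p.
Write w = xyz as guaranteed by the lemma, with |xy| ≤ p and |y| ≥ 1.
Since the first p symbols of w are all a's and |xy| ≤ p, y lies entirely in the leading a-block: y = a^k for some k with 1 ≤ k ≤ p.
Since 1 ≤ k ≤ p, k divides p!; set t = 1 + p!/k. Then xy^t z has p + (p!/k)·k = p + p! copies of a. Now the a-count is p+p! and (b-count)-2 = (p+p!+2)-2 = p+p!, so i ≠ j-2 fails. So xy^t z = a^{p+p!} b^{p+p!+2} ∉ L.
This is a contradiction; hence L is not regular.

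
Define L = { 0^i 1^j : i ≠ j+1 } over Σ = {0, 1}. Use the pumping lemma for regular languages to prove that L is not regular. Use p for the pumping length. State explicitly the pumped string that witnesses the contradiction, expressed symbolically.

0^{p+p!} 1^{p+p!-1}

Assume L is regular. Let p be the pumping length given by the pumping lemma.
Choose w = 0^p 1^{p+p!-1}. Since p ≠ (p+p!-1)+1 = p+p!, w ∈ L; and |w| ≥ p.
Write w = xyz as guaranteed by the lemma, with |xy| ≤ p and y is nonempty.
Because |xy| ≤ p and w begins with p copies of 0, we have y = 0^k with 1 ≤ k ≤ p.
Since 1 ≤ k ≤ p, k divides p!; set t = 1 + p!/k. Then xy^t z has p + (p!/k)·k = p + p! copies of 0. Now the 0-count is p+p! and (1-count)+1 = (p+p!-1)+1 = p+p!, so i ≠ j+1 fails. So xy^t z = 0^{p+p!} 1^{p+p!-1} ∉ L.
This contradicts the pumping lemma, so L is not regular.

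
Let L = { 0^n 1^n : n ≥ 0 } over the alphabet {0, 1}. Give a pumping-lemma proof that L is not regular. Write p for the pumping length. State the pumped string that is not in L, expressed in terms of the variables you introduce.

0^{p+k} 1^p

Assume L is regular; let p be its pumping constant.
Choose w = 0^p 1^p, which is in L with |w| = 2p ≥ p.
Write w = xyz as guaranteed by the lemma, with |xy| ≤ p and |y| ≥ 1.
The first p characters of w are 0's, so xy (and hence y) consists only of 0's. Write y = 0^k, 1 ≤ k ≤ p.
Pump with i = 2: xy^2z = 0^{p+k} 1^p. For this to lie in L we would need p = p+k, which forces k = 0. But k ≥ 1, so xy^2z ∉ L.
This is a contradiction; hence L is not regular.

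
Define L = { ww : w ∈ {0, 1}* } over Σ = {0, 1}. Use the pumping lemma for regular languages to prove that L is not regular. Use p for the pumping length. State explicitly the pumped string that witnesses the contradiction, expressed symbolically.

0^{p+k} 1^p 0^p 1^p

Toward a contradiction, assume L is regular with pumping length p.
Take w = 0^p 1^p 0^p 1^p = uu where u = 0^p1^p; then w ∈ L and |w| = 4p ≥ p.
Write w = xyz as guaranteed by the lemma, with |xy| ≤ p and y is nonempty.
Since the first p symbols of w are all 0's and |xy| ≤ p, y lies entirely in the leading 0-block: y = 0^k for some k with 1 ≤ k ≤ p.
Pump with i = 2: xy^2z = 0^{p+k} 1^p 0^p 1^p, of length 4p+k. Suppose this equals vv. The string starts with 0 and ends with 1, so v does too; thus the boundary between the two copies of v is a 1→0 transition. There is exactly one such transition, at position 2p+k, so |v| = 2p+k and |vv| = 4p+2k ≠ 4p+k since k ≥ 1. So xy^2z ∉ L.
Contradiction. Therefore L is not regular.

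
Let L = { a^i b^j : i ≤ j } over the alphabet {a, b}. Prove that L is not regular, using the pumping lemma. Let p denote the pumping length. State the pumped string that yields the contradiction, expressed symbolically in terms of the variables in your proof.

a^{p+k} b^p

Suppose for contradiction that L is regular, and let p be the pumping length.
Choose w = a^p b^p ∈ L, with |w| = 2p ≥ p.
By the pumping lemma, w = xyz with |xy| ≤ p and |y| ≥ 1.
Since the first p symbols of w are all a's and |xy| ≤ p, y lies entirely in the leading a-block: y = a^k for some k with 1 ≤ k ≤ p.
Consider xy^2z = a^{p+k} b^p. Since k ≥ 1, the a-count p+k exceeds the b-count p, so i ≤ j fails; thus xy^2z ∉ L.
This contradicts the pumping lemma, so L is not regular.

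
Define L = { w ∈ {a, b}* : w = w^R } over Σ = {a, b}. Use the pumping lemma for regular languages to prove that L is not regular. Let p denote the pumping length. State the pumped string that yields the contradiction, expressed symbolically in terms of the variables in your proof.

a^{p+k} b a^p

Assume L is regular; let p be its pumping constant.
Take w = a^p b a^p, a palindrome of length 2p+1 ≥ p.
The pumping lemma gives a decomposition w = xyz where |xy| ≤ p and y is nonempty.
Since the first p symbols of w are all a's and |xy| ≤ p, y lies entirely in the leading a-block: y = a^k for some k with 1 ≤ k ≤ p.
Pump with i = 2: xy^2z = a^{p+k} b a^p. Its reverse is a^p b a^{p+k}, which differs from xy^2z since k ≥ 1. So xy^2z is not a palindrome and xy^2z ∉ L.
This contradicts the pumping lemma, so L is not regular.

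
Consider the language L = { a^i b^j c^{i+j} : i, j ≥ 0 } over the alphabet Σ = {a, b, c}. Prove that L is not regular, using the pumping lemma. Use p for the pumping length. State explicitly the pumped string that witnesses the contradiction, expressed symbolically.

a^{p+k} b^p c^{2p}

Assume L is regular; let p be its pumping constant.
Take w = a^p b^p c^{2p} ∈ L (with i=j=p, i+j=2p), |w| = 4p ≥ p.
By the pumping lemma, w = xyz with |xy| ≤ p and |y| ≥ 1.
Since the first p symbols of w are all a's and |xy| ≤ p, y lies entirely in the leading a-block: y = a^k for some k with 1 ≤ k ≤ p.
Consider xy^2z = a^{p+k} b^p c^{2p}. Now the a- and b-counts sum to 2p+k, but the c-count is 2p ≠ 2p+k. So xy^2z ∉ L.
This contradicts the pumping lemma, so L is not regular.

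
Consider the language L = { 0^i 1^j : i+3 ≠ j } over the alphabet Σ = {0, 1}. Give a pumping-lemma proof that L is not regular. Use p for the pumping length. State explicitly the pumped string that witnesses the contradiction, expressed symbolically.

Assume L is regular. Let p be the pumping length given by the pumping lemma.
Choose w = 0^p 1^{p+p!+3}. Since p ≠ (p+p!+3)-3 = p+p!, w ∈ L; and |w| ≥ p.
By the pumping lemma, w = xyz with |xy| ≤ p and |y| ≥ 1.
The first p characters of w are 0's, so xy (and hence y) consists only of 0's. Write y = 0^k, 1 ≤ k ≤ p.
Since 1 ≤ k ≤ p, k divides p!; set t = 1 + p!/k. Then xy^t z has p + (p!/k)·k = p + p! copies of 0. Now the 0-count is p+p! and (1-count)-3 = (p+p!+3)-3 = p+p!, so i+3 ≠ j fails. So xy^t z = 0^{p+p!} 1^{p+p!+3} ∉ L.
Contradiction. Therefore L is not regular.

0^{p+p!} 1^{p+p!+3}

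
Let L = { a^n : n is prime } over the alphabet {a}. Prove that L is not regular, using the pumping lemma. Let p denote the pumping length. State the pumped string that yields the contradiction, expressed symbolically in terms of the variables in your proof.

a^{q(1+k)}

Toward a contradiction, assume L is regular with pumping length p.
Let q be a prime with q ≥ p+2 (infinitely many primes exist), and take w = a^q ∈ L with |w| = q ≥ p.
Write w = xyz as guaranteed by the lemma, with |xy| ≤ p and y is nonempty.
Then y = a^k for some k with 1 ≤ k ≤ p.
Since 1 ≤ k ≤ p, |xz| = q-k. Pump with i = q+1: |xy^{q+1}z| = (q-k)+(q+1)k = q+qk = q(1+k), which is composite (both factors ≥ 2). So xy^{q+1}z = a^{q(1+k)} ∉ L.
This is a contradiction; hence L is not regular.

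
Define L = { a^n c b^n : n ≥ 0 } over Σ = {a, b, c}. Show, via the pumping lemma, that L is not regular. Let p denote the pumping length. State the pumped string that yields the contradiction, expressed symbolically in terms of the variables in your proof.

a^{p+k} c b^p

Suppose for contradiction that L is regular, and let p be the pumping length.
Take w = a^p c b^p ∈ L with |w| = 2p+1 ≥ p.
The pumping lemma gives a decomposition w = xyz where |xy| ≤ p and |y| > 0.
The first p characters of w are a's, so xy (and hence y) consists only of a's. Write y = a^k, 1 ≤ k ≤ p.
Pump with i = 2: xy^2z = a^{p+k} c b^p, which would require p+k = p. But k ≥ 1, so xy^2z ∉ L.
Contradiction. Therefore L is not regular.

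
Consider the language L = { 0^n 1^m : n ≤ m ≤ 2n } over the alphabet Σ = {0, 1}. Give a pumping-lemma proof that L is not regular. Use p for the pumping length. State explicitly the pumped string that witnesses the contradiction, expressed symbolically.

0^{p+k} 1^p

Suppose for contradiction that L is regular, and let p be the pumping length.
Take w = 0^p 1^p ∈ L (since p ≤ p ≤ 2p), with |w| = 2p ≥ p.
The pumping lemma gives a decomposition w = xyz where |xy| ≤ p and y is nonempty.
Because |xy| ≤ p and w begins with p copies of 0, we have y = 0^k with 1 ≤ k ≤ p.
Pump with i = 2: xy^2z = 0^{p+k} 1^p. Now n = p+k > p = m, so the condition n ≤ m fails. Thus xy^2z ∉ L.
This is a contradiction; hence L is not regular.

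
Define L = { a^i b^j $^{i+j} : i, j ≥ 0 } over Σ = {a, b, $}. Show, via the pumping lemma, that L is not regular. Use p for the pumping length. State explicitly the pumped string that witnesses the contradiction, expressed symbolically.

Toward a contradiction, assume L is regular with pumping length p.
Take w = a^p b^p $^{2p} ∈ L (with i=j=p, i+j=2p), |w| = 4p ≥ p.
The pumping lemma gives a decomposition w = xyz where |xy| ≤ p and y is nonempty.
Since the first p symbols of w are all a's and |xy| ≤ p, y lies entirely in the leading a-block: y = a^k for some k with 1 ≤ k ≤ p.
Consider xy^2z = a^{p+k} b^p $^{2p}. Now the a- and b-counts sum to 2p+k, but the $-count is 2p ≠ 2p+k. So xy^2z ∉ L.
This contradicts the pumping lemma, so L is not regular.

a^{p+k} b^p $^{2p}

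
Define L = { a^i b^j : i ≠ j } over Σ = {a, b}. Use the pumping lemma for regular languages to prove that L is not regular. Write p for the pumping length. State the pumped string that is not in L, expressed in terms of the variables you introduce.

Assume L is regular; let p be its pumping constant.
Choose w = a^p b^{p+p!}. Since p ≠ p+p!, w ∈ L; and |w| ≥ p.
The pumping lemma gives a decomposition w = xyz where |xy| ≤ p and y is nonempty.
Because |xy| ≤ p and w begins with p copies of a, we have y = a^k with 1 ≤ k ≤ p.
Since 1 ≤ k ≤ p, k divides p!; set t = 1 + p!/k. Then xy^t z has p + (p!/k)·k = p + p! copies of a. Now the a-count equals the b-count, so i ≠ j fails. So xy^t z = a^{p+p!} b^{p+p!} ∉ L.
This contradicts the pumping lemma, so L is not regular.

a^{p+p!} b^{p+p!}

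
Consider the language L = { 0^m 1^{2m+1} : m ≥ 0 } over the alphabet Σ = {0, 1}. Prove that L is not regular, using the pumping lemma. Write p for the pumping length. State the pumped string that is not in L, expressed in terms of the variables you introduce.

Assume L is regular; let p be its pumping constant.
Take w = 0^p 1^{2p+1}. Then w ∈ L and |w| = 3p+1 ≥ p.
Write w = xyz as guaranteed by the lemma, with |xy| ≤ p and |y| ≥ 1.
Since the first p symbols of w are all 0's and |xy| ≤ p, y lies entirely in the leading 0-block: y = 0^k for some k with 1 ≤ k ≤ p.
Pump with i = 2: xy^2z = 0^{p+k} 1^{2p+1}. For this to lie in L we would need 2p+1 = 2(p+k)+1, which forces k = 0. But k ≥ 1, so xy^2z ∉ L.
This contradicts the pumping lemma, so L is not regular.

0^{p+k} 1^{2p+1}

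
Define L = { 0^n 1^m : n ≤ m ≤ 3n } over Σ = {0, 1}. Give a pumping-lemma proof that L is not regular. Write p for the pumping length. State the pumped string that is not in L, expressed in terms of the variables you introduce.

Assume L is regular; let p be its pumping constant.
Take w = 0^p 1^p ∈ L (since p ≤ p ≤ 3p), with |w| = 2p ≥ p.
By the pumping lemma, w = xyz with |xy| ≤ p and |y| ≥ 1.
The first p characters of w are 0's, so xy (and hence y) consists only of 0's. Write y = 0^k, 1 ≤ k ≤ p.
Pump with i = 2: xy^2z = 0^{p+k} 1^p. Now n = p+k > p = m, so the condition n ≤ m fails. Thus xy^2z ∉ L.
This contradicts the pumping lemma, so L is not regular.

0^{p+k} 1^p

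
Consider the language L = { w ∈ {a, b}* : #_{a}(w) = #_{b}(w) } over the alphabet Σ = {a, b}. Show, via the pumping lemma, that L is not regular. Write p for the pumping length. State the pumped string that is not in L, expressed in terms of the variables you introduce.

a^{p+k} b^p

Toward a contradiction, assume L is regular with pumping length p.
Choose w = a^p b^p ∈ L with |w| = 2p ≥ p.
The pumping lemma gives a decomposition w = xyz where |xy| ≤ p and y is nonempty.
Since the first p symbols of w are all a's and |xy| ≤ p, y lies entirely in the leading a-block: y = a^k for some k with 1 ≤ k ≤ p.
Pump with i = 2: xy^2z = a^{p+k} b^p has p+k occurrences of a but only p of b. Since k ≥ 1 the counts differ, so xy^2z ∉ L.
This contradicts the pumping lemma, so L is not regular.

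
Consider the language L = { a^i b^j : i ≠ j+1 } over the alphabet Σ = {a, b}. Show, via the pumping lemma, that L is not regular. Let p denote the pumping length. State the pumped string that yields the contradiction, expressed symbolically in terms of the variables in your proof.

a^{p+p!} b^{p+p!-1}

Assume L is regular; let p be its pumping constant.
Choose w = a^p b^{p+p!-1}. Since p ≠ (p+p!-1)+1 = p+p!, w ∈ L; and |w| ≥ p.
Write w = xyz as guaranteed by the lemma, with |xy| ≤ p and y is nonempty.
Because |xy| ≤ p and w begins with p copies of a, we have y = a^k with 1 ≤ k ≤ p.
Since 1 ≤ k ≤ p, k divides p!; set t = 1 + p!/k. Then xy^t z has p + (p!/k)·k = p + p! copies of a. Now the a-count is p+p! and (b-count)+1 = (p+p!-1)+1 = p+p!, so i ≠ j+1 fails. So xy^t z = a^{p+p!} b^{p+p!-1} ∉ L.
This contradicts the pumping lemma, so L is not regular.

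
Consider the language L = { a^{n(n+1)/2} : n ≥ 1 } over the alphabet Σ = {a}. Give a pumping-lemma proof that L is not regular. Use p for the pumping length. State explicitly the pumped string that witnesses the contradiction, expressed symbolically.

Assume L is regular. Let p be the pumping length given by the pumping lemma.
Take w = a^{p(p+1)/2} ∈ L with |w| = p(p+1)/2 ≥ p.
Write w = xyz as guaranteed by the lemma, with |xy| ≤ p and |y| ≥ 1.
Then y = a^k for some k with 1 ≤ k ≤ p.
Pump with i = 2: xy^2z = a^{p(p+1)/2+k}. Since 1 ≤ k ≤ p, p(p+1)/2 < p(p+1)/2+k ≤ p(p+1)/2+p < (p+1)(p+2)/2, so p(p+1)/2+k is strictly between consecutive triangular numbers. So xy^2z ∉ L.
This contradicts the pumping lemma, so L is not regular.

a^{p(p+1)/2+k}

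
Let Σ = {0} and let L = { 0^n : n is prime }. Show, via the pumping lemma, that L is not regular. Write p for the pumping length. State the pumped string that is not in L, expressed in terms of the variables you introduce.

Assume L is regular; let p be its pumping constant.
Let q be a prime with q ≥ p+2 (infinitely many primes exist), and take w = 0^q ∈ L with |w| = q ≥ p.
Write w = xyz as guaranteed by the lemma, with |xy| ≤ p and |y| ≥ 1.
Then y = 0^k for some k with 1 ≤ k ≤ p.
Since 1 ≤ k ≤ p, |xz| = q-k. Pump with i = q+1: |xy^{q+1}z| = (q-k)+(q+1)k = q+qk = q(1+k), which is composite (both factors ≥ 2). So xy^{q+1}z = 0^{q(1+k)} ∉ L.
This contradicts the pumping lemma, so L is not regular.

0^{q(1+k)}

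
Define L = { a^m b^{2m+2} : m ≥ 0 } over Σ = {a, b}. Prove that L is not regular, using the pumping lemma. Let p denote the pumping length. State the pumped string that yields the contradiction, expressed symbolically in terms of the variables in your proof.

a^{p+k} b^{2p+2}

Suppose for contradiction that L is regular, and let p be the pumping length.
Take w = a^p b^{2p+2}. Then w ∈ L and |w| = 3p+2 ≥ p.
The pumping lemma gives a decomposition w = xyz where |xy| ≤ p and |y| > 0.
Since the first p symbols of w are all a's and |xy| ≤ p, y lies entirely in the leading a-block: y = a^k for some k with 1 ≤ k ≤ p.
Pump with i = 2: xy^2z = a^{p+k} b^{2p+2}. For this to lie in L we would need 2p+2 = 2(p+k)+2, which forces k = 0. But k ≥ 1, so xy^2z ∉ L.
This contradicts the pumping lemma, so L is not regular.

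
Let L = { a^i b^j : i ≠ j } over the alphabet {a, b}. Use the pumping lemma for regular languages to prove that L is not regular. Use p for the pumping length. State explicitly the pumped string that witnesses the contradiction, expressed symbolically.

a^{p+p!} b^{p+p!}

Assume L is regular; let p be its pumping constant.
Choose w = a^p b^{p+p!}. Since p ≠ p+p!, w ∈ L; and |w| ≥ p.
Write w = xyz as guaranteed by the lemma, with |xy| ≤ p and |y| ≥ 1.
Since the first p symbols of w are all a's and |xy| ≤ p, y lies entirely in the leading a-block: y = a^k for some k with 1 ≤ k ≤ p.
Since 1 ≤ k ≤ p, k divides p!; set t = 1 + p!/k. Then xy^t z has p + (p!/k)·k = p + p! copies of a. Now the a-count equals the b-count, so i ≠ j fails. So xy^t z = a^{p+p!} b^{p+p!} ∉ L.
Contradiction. Therefore L is not regular.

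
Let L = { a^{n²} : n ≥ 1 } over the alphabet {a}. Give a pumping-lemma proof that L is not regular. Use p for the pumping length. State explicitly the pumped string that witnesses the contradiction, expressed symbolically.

Toward a contradiction, assume L is regular with pumping length p.
Take w = a^{p²} ∈ L with |w| = p² ≥ p.
By the pumping lemma, w = xyz with |xy| ≤ p and y is nonempty.
Then y = a^k for some k with 1 ≤ k ≤ p.
Pump with i = 2: xy^2z = a^{p²+k}. Since 1 ≤ k ≤ p, p² < p²+k ≤ p²+p < (p+1)², so p²+k lies strictly between consecutive squares and is not a perfect square. So xy^2z ∉ L.
Contradiction. Therefore L is not regular.

a^{p²+k}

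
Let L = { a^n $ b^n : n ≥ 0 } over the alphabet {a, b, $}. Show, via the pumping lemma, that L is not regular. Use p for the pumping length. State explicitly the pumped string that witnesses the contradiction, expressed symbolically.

Toward a contradiction, assume L is regular with pumping length p.
Take w = a^p $ b^p ∈ L with |w| = 2p+1 ≥ p.
By the pumping lemma, w = xyz with |xy| ≤ p and |y| ≥ 1.
The first p characters of w are a's, so xy (and hence y) consists only of a's. Write y = a^k, 1 ≤ k ≤ p.
Pump with i = 2: xy^2z = a^{p+k} $ b^p, which would require p+k = p. But k ≥ 1, so xy^2z ∉ L.
Contradiction. Therefore L is not regular.

a^{p+k} $ b^p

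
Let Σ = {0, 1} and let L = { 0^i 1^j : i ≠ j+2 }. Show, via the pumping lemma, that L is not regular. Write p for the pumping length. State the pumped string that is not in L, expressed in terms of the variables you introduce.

Assume L is regular; let p be its pumping constant.
Choose w = 0^p 1^{p+p!-2}. Since p ≠ (p+p!-2)+2 = p+p!, w ∈ L; and |w| ≥ p.
By the pumping lemma, w = xyz with |xy| ≤ p and y is nonempty.
Since the first p symbols of w are all 0's and |xy| ≤ p, y lies entirely in the leading 0-block: y = 0^k for some k with 1 ≤ k ≤ p.
Since 1 ≤ k ≤ p, k divides p!; set t = 1 + p!/k. Then xy^t z has p + (p!/k)·k = p + p! copies of 0. Now the 0-count is p+p! and (1-count)+2 = (p+p!-2)+2 = p+p!, so i ≠ j+2 fails. So xy^t z = 0^{p+p!} 1^{p+p!-2} ∉ L.
This contradicts the pumping lemma, so L is not regular.

0^{p+p!} 1^{p+p!-2}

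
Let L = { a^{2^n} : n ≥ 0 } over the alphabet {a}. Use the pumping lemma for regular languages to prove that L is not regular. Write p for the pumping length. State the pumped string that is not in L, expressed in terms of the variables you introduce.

Suppose for contradiction that L is regular, and let p be the pumping length.
Take w = a^{2^p} ∈ L with |w| = 2^p ≥ p.
Write w = xyz as guaranteed by the lemma, with |xy| ≤ p and y is nonempty.
Then y = a^k for some k with 1 ≤ k ≤ p.
Pump with i = 2: xy^2z = a^{2^p+k}. Since 1 ≤ k ≤ p < 2^p, we have 2^p < 2^p+k < 2^{p+1}, so 2^p+k is not a power of 2. So xy^2z ∉ L.
This contradicts the pumping lemma, so L is not regular.

a^{2^p+k}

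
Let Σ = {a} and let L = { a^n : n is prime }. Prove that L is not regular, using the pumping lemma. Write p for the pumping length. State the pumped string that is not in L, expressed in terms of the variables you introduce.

a^{q(1+k)}

Toward a contradiction, assume L is regular with pumping length p.
Let q be a prime with q ≥ p+2 (infinitely many primes exist), and take w = a^q ∈ L with |w| = q ≥ p.
The pumping lemma gives a decomposition w = xyz where |xy| ≤ p and y is nonempty.
Then y = a^k for some k with 1 ≤ k ≤ p.
Since 1 ≤ k ≤ p, |xz| = q-k. Pump with i = q+1: |xy^{q+1}z| = (q-k)+(q+1)k = q+qk = q(1+k), which is composite (both factors ≥ 2). So xy^{q+1}z = a^{q(1+k)} ∉ L.
This contradicts the pumping lemma, so L is not regular.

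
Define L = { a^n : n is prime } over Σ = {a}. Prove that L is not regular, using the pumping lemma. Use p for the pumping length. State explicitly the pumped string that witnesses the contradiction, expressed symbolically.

a^{q(1+k)}

Toward a contradiction, assume L is regular with pumping length p.
Let q be a prime with q ≥ p+2 (infinitely many primes exist), and take w = a^q ∈ L with |w| = q ≥ p.
Write w = xyz as guaranteed by the lemma, with |xy| ≤ p and |y| > 0.
Then y = a^k for some k with 1 ≤ k ≤ p.
Since 1 ≤ k ≤ p, |xz| = q-k. Pump with i = q+1: |xy^{q+1}z| = (q-k)+(q+1)k = q+qk = q(1+k), which is composite (both factors ≥ 2). So xy^{q+1}z = a^{q(1+k)} ∉ L.
This is a contradiction; hence L is not regular.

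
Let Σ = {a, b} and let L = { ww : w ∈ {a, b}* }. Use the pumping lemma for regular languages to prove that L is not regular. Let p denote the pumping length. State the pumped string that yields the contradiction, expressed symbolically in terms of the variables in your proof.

a^{p+k} b^p a^p b^p

Assume L is regular. Let p be the pumping length given by the pumping lemma.
Take w = a^p b^p a^p b^p = uu where u = a^pb^p; then w ∈ L and |w| = 4p ≥ p.
Write w = xyz as guaranteed by the lemma, with |xy| ≤ p and y is nonempty.
The first p characters of w are a's, so xy (and hence y) consists only of a's. Write y = a^k, 1 ≤ k ≤ p.
Pump with i = 2: xy^2z = a^{p+k} b^p a^p b^p, of length 4p+k. Suppose this equals vv. The string starts with a and ends with b, so v does too; thus the boundary between the two copies of v is a b→a transition. There is exactly one such transition, at position 2p+k, so |v| = 2p+k and |vv| = 4p+2k ≠ 4p+k since k ≥ 1. So xy^2z ∉ L.
This is a contradiction; hence L is not regular.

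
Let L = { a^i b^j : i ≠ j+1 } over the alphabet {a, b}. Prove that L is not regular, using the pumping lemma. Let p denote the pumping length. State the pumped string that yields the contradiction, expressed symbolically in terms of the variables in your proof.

a^{p+p!} b^{p+p!-1}

Assume L is regular. Let p be the pumping length given by the pumping lemma.
Choose w = a^p b^{p+p!-1}. Since p ≠ (p+p!-1)+1 = p+p!, w ∈ L; and |w| ≥ p.
Write w = xyz as guaranteed by the lemma, with |xy| ≤ p and |y| > 0.
Because |xy| ≤ p and w begins with p copies of a, we have y = a^k with 1 ≤ k ≤ p.
Since 1 ≤ k ≤ p, k divides p!; set t = 1 + p!/k. Then xy^t z has p + (p!/k)·k = p + p! copies of a. Now the a-count is p+p! and (b-count)+1 = (p+p!-1)+1 = p+p!, so i ≠ j+1 fails. So xy^t z = a^{p+p!} b^{p+p!-1} ∉ L.
Contradiction. Therefore L is not regular.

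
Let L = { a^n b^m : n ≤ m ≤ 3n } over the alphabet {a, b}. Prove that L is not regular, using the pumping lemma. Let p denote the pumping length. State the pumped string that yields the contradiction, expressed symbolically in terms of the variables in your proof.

a^{p+k} b^p

Suppose for contradiction that L is regular, and let p be the pumping length.
Take w = a^p b^p ∈ L (since p ≤ p ≤ 3p), with |w| = 2p ≥ p.
The pumping lemma gives a decomposition w = xyz where |xy| ≤ p and y is nonempty.
Since the first p symbols of w are all a's and |xy| ≤ p, y lies entirely in the leading a-block: y = a^k for some k with 1 ≤ k ≤ p.
Pump with i = 2: xy^2z = a^{p+k} b^p. Now n = p+k > p = m, so the condition n ≤ m fails. Thus xy^2z ∉ L.
Contradiction. Therefore L is not regular.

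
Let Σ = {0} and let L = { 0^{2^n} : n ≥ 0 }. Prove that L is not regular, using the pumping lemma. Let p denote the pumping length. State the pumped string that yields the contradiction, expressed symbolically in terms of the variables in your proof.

Suppose for contradiction that L is regular, and let p be the pumping length.
Take w = 0^{2^p} ∈ L with |w| = 2^p ≥ p.
By the pumping lemma, w = xyz with |xy| ≤ p and y is nonempty.
Then y = 0^k for some k with 1 ≤ k ≤ p.
Pump with i = 2: xy^2z = 0^{2^p+k}. Since 1 ≤ k ≤ p < 2^p, we have 2^p < 2^p+k < 2^{p+1}, so 2^p+k is not a power of 2. So xy^2z ∉ L.
This contradicts the pumping lemma, so L is not regular.

0^{2^p+k}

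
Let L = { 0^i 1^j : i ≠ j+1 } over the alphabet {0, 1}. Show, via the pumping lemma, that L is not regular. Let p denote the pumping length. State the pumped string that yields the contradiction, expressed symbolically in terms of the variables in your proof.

0^{p+p!} 1^{p+p!-1}

Assume L is regular. Let p be the pumping length given by the pumping lemma.
Choose w = 0^p 1^{p+p!-1}. Since p ≠ (p+p!-1)+1 = p+p!, w ∈ L; and |w| ≥ p.
By the pumping lemma, w = xyz with |xy| ≤ p and y is nonempty.
The first p characters of w are 0's, so xy (and hence y) consists only of 0's. Write y = 0^k, 1 ≤ k ≤ p.
Since 1 ≤ k ≤ p, k divides p!; set t = 1 + p!/k. Then xy^t z has p + (p!/k)·k = p + p! copies of 0. Now the 0-count is p+p! and (1-count)+1 = (p+p!-1)+1 = p+p!, so i ≠ j+1 fails. So xy^t z = 0^{p+p!} 1^{p+p!-1} ∉ L.
This is a contradiction; hence L is not regular.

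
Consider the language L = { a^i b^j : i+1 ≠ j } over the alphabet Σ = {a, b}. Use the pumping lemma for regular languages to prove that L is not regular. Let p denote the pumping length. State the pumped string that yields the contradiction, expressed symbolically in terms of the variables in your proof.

Assume L is regular. Let p be the pumping length given by the pumping lemma.
Choose w = a^p b^{p+p!+1}. Since p ≠ (p+p!+1)-1 = p+p!, w ∈ L; and |w| ≥ p.
By the pumping lemma, w = xyz with |xy| ≤ p and y is nonempty.
Because |xy| ≤ p and w begins with p copies of a, we have y = a^k with 1 ≤ k ≤ p.
Since 1 ≤ k ≤ p, k divides p!; set t = 1 + p!/k. Then xy^t z has p + (p!/k)·k = p + p! copies of a. Now the a-count is p+p! and (b-count)-1 = (p+p!+1)-1 = p+p!, so i+1 ≠ j fails. So xy^t z = a^{p+p!} b^{p+p!+1} ∉ L.
Contradiction. Therefore L is not regular.

a^{p+p!} b^{p+p!+1}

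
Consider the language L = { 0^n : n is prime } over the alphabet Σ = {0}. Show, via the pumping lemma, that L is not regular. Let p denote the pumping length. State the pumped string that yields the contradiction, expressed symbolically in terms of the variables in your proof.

Assume L is regular; let p be its pumping constant.
Let q be a prime with q ≥ p+2 (infinitely many primes exist), and take w = 0^q ∈ L with |w| = q ≥ p.
Write w = xyz as guaranteed by the lemma, with |xy| ≤ p and y is nonempty.
Then y = 0^k for some k with 1 ≤ k ≤ p.
Since 1 ≤ k ≤ p, |xz| = q-k. Pump with i = q+1: |xy^{q+1}z| = (q-k)+(q+1)k = q+qk = q(1+k), which is composite (both factors ≥ 2). So xy^{q+1}z = 0^{q(1+k)} ∉ L.
Contradiction. Therefore L is not regular.

0^{q(1+k)}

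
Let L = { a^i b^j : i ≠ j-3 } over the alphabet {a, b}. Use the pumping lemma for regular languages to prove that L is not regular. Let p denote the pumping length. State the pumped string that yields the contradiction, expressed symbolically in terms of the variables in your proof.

Assume L is regular. Let p be the pumping length given by the pumping lemma.
Choose w = a^p b^{p+p!+3}. Since p ≠ (p+p!+3)-3 = p+p!, w ∈ L; and |w| ≥ p.
Write w = xyz as guaranteed by the lemma, with |xy| ≤ p and |y| > 0.
The first p characters of w are a's, so xy (and hence y) consists only of a's. Write y = a^k, 1 ≤ k ≤ p.
Since 1 ≤ k ≤ p, k divides p!; set t = 1 + p!/k. Then xy^t z has p + (p!/k)·k = p + p! copies of a. Now the a-count is p+p! and (b-count)-3 = (p+p!+3)-3 = p+p!, so i ≠ j-3 fails. So xy^t z = a^{p+p!} b^{p+p!+3} ∉ L.
Contradiction. Therefore L is not regular.

a^{p+p!} b^{p+p!+3}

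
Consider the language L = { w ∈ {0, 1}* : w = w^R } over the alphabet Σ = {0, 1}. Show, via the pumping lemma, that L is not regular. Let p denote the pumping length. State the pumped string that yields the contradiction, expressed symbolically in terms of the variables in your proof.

0^{p+k} 1 0^p

Toward a contradiction, assume L is regular with pumping length p.
Take w = 0^p 1 0^p, a palindrome of length 2p+1 ≥ p.
The pumping lemma gives a decomposition w = xyz where |xy| ≤ p and |y| > 0.
Since the first p symbols of w are all 0's and |xy| ≤ p, y lies entirely in the leading 0-block: y = 0^k for some k with 1 ≤ k ≤ p.
Pump with i = 2: xy^2z = 0^{p+k} 1 0^p. Its reverse is 0^p 1 0^{p+k}, which differs from xy^2z since k ≥ 1. So xy^2z is not a palindrome and xy^2z ∉ L.
Contradiction. Therefore L is not regular.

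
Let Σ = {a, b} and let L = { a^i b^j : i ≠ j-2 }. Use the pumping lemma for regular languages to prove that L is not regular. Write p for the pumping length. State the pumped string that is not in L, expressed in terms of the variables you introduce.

Assume L is regular; let p be its pumping constant.
Choose w = a^p b^{p+p!+2}. Since p ≠ (p+p!+2)-2 = p+p!, w ∈ L; and |w| ≥ p.
Write w = xyz as guaranteed by the lemma, with |xy| ≤ p and y is nonempty.
Since the first p symbols of w are all a's and |xy| ≤ p, y lies entirely in the leading a-block: y = a^k for some k with 1 ≤ k ≤ p.
Since 1 ≤ k ≤ p, k divides p!; set t = 1 + p!/k. Then xy^t z has p + (p!/k)·k = p + p! copies of a. Now the a-count is p+p! and (b-count)-2 = (p+p!+2)-2 = p+p!, so i ≠ j-2 fails. So xy^t z = a^{p+p!} b^{p+p!+2} ∉ L.
This is a contradiction; hence L is not regular.

a^{p+p!} b^{p+p!+2}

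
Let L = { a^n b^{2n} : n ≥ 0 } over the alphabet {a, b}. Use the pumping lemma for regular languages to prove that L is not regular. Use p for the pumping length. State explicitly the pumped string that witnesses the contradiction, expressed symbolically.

a^{p+k} b^{2p}

Assume L is regular. Let p be the pumping length given by the pumping lemma.
Choose w = a^p b^{2p}, which is in L with |w| = 3p ≥ p.
Write w = xyz as guaranteed by the lemma, with |xy| ≤ p and |y| > 0.
Since the first p symbols of w are all a's and |xy| ≤ p, y lies entirely in the leading a-block: y = a^k for some k with 1 ≤ k ≤ p.
Pump with i = 2: xy^2z = a^{p+k} b^{2p}. For this to lie in L we would need 2p = 2(p+k), which forces k = 0. But k ≥ 1, so xy^2z ∉ L.
This is a contradiction; hence L is not regular.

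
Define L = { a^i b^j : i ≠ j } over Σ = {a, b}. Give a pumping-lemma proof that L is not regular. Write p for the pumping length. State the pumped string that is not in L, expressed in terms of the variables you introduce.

a^{p+p!} b^{p+p!}

Assume L is regular. Let p be the pumping length given by the pumping lemma.
Choose w = a^p b^{p+p!}. Since p ≠ p+p!, w ∈ L; and |w| ≥ p.
Write w = xyz as guaranteed by the lemma, with |xy| ≤ p and |y| ≥ 1.
Since the first p symbols of w are all a's and |xy| ≤ p, y lies entirely in the leading a-block: y = a^k for some k with 1 ≤ k ≤ p.
Since 1 ≤ k ≤ p, k divides p!; set t = 1 + p!/k. Then xy^t z has p + (p!/k)·k = p + p! copies of a. Now the a-count equals the b-count, so i ≠ j fails. So xy^t z = a^{p+p!} b^{p+p!} ∉ L.
Contradiction. Therefore L is not regular.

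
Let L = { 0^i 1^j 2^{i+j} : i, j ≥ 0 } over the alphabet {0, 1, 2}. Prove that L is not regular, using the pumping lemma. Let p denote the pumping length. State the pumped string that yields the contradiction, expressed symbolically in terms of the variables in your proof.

0^{p+k} 1^p 2^{2p}

Suppose for contradiction that L is regular, and let p be the pumping length.
Take w = 0^p 1^p 2^{2p} ∈ L (with i=j=p, i+j=2p), |w| = 4p ≥ p.
The pumping lemma gives a decomposition w = xyz where |xy| ≤ p and |y| > 0.
Because |xy| ≤ p and w begins with p copies of 0, we have y = 0^k with 1 ≤ k ≤ p.
Consider xy^2z = 0^{p+k} 1^p 2^{2p}. Now the 0- and 1-counts sum to 2p+k, but the 2-count is 2p ≠ 2p+k. So xy^2z ∉ L.
This contradicts the pumping lemma, so L is not regular.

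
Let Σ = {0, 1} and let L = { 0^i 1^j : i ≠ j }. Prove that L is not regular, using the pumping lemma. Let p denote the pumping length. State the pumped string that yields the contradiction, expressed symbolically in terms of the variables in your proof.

Suppose for contradiction that L is regular, and let p be the pumping length.
Choose w = 0^p 1^{p+p!}. Since p ≠ p+p!, w ∈ L; and |w| ≥ p.
The pumping lemma gives a decomposition w = xyz where |xy| ≤ p and |y| ≥ 1.
The first p characters of w are 0's, so xy (and hence y) consists only of 0's. Write y = 0^k, 1 ≤ k ≤ p.
Since 1 ≤ k ≤ p, k divides p!; set t = 1 + p!/k. Then xy^t z has p + (p!/k)·k = p + p! copies of 0. Now the 0-count equals the 1-count, so i ≠ j fails. So xy^t z = 0^{p+p!} 1^{p+p!} ∉ L.
Contradiction. Therefore L is not regular.

0^{p+p!} 1^{p+p!}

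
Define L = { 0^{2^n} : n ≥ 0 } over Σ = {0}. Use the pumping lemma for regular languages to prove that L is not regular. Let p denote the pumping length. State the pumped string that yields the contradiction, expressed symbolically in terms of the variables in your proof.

0^{2^p+k}

Assume L is regular; let p be its pumping constant.
Take w = 0^{2^p} ∈ L with |w| = 2^p ≥ p.
Write w = xyz as guaranteed by the lemma, with |xy| ≤ p and y is nonempty.
Then y = 0^k for some k with 1 ≤ k ≤ p.
Pump with i = 2: xy^2z = 0^{2^p+k}. Since 1 ≤ k ≤ p < 2^p, we have 2^p < 2^p+k < 2^{p+1}, so 2^p+k is not a power of 2. So xy^2z ∉ L.
This contradicts the pumping lemma, so L is not regular.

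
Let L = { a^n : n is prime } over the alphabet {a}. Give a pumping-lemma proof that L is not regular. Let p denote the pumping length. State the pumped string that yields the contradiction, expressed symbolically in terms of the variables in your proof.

a^{q(1+k)}

Suppose for contradiction that L is regular, and let p be the pumping length.
Let q be a prime with q ≥ p+2 (infinitely many primes exist), and take w = a^q ∈ L with |w| = q ≥ p.
By the pumping lemma, w = xyz with |xy| ≤ p and y is nonempty.
Then y = a^k for some k with 1 ≤ k ≤ p.
Since 1 ≤ k ≤ p, |xz| = q-k. Pump with i = q+1: |xy^{q+1}z| = (q-k)+(q+1)k = q+qk = q(1+k), which is composite (both factors ≥ 2). So xy^{q+1}z = a^{q(1+k)} ∉ L.
Contradiction. Therefore L is not regular.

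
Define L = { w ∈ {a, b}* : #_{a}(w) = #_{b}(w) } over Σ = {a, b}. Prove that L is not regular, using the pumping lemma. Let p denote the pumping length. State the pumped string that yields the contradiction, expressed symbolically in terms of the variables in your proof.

a^{p+k} b^p

Suppose for contradiction that L is regular, and let p be the pumping length.
Choose w = a^p b^p ∈ L with |w| = 2p ≥ p.
By the pumping lemma, w = xyz with |xy| ≤ p and |y| > 0.
Because |xy| ≤ p and w begins with p copies of a, we have y = a^k with 1 ≤ k ≤ p.
Pump with i = 2: xy^2z = a^{p+k} b^p has p+k occurrences of a but only p of b. Since k ≥ 1 the counts differ, so xy^2z ∉ L.
This is a contradiction; hence L is not regular.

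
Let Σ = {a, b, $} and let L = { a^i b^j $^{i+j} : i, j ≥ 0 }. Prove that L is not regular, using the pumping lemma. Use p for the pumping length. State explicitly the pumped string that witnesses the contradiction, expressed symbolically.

Suppose for contradiction that L is regular, and let p be the pumping length.
Take w = a^p b^p $^{2p} ∈ L (with i=j=p, i+j=2p), |w| = 4p ≥ p.
The pumping lemma gives a decomposition w = xyz where |xy| ≤ p and |y| ≥ 1.
Because |xy| ≤ p and w begins with p copies of a, we have y = a^k with 1 ≤ k ≤ p.
Consider xy^2z = a^{p+k} b^p $^{2p}. Now the a- and b-counts sum to 2p+k, but the $-count is 2p ≠ 2p+k. So xy^2z ∉ L.
This is a contradiction; hence L is not regular.

a^{p+k} b^p $^{2p}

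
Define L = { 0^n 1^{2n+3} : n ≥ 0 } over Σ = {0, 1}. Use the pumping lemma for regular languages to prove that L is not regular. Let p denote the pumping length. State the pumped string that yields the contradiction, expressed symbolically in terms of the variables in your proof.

Assume L is regular. Let p be the pumping length given by the pumping lemma.
Take w = 0^p 1^{2p+3}. Then w ∈ L and |w| = 3p+3 ≥ p.
By the pumping lemma, w = xyz with |xy| ≤ p and y is nonempty.
Because |xy| ≤ p and w begins with p copies of 0, we have y = 0^k with 1 ≤ k ≤ p.
Pump with i = 2: xy^2z = 0^{p+k} 1^{2p+3}. For this to lie in L we would need 2p+3 = 2(p+k)+3, which forces k = 0. But k ≥ 1, so xy^2z ∉ L.
Contradiction. Therefore L is not regular.

0^{p+k} 1^{2p+3}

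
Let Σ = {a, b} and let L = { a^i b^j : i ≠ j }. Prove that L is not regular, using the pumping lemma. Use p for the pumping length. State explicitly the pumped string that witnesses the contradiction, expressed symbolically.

Assume L is regular. Let p be the pumping length given by the pumping lemma.
Choose w = a^p b^{p+p!}. Since p ≠ p+p!, w ∈ L; and |w| ≥ p.
By the pumping lemma, w = xyz with |xy| ≤ p and |y| ≥ 1.
The first p characters of w are a's, so xy (and hence y) consists only of a's. Write y = a^k, 1 ≤ k ≤ p.
Since 1 ≤ k ≤ p, k divides p!; set t = 1 + p!/k. Then xy^t z has p + (p!/k)·k = p + p! copies of a. Now the a-count equals the b-count, so i ≠ j fails. So xy^t z = a^{p+p!} b^{p+p!} ∉ L.
Contradiction. Therefore L is not regular.

a^{p+p!} b^{p+p!}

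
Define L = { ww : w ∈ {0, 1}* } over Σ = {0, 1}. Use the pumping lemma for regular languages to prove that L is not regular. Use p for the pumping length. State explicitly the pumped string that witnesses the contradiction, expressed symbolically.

Assume L is regular. Let p be the pumping length given by the pumping lemma.
Take w = 0^p 1^p 0^p 1^p = uu where u = 0^p1^p; then w ∈ L and |w| = 4p ≥ p.
By the pumping lemma, w = xyz with |xy| ≤ p and |y| > 0.
Because |xy| ≤ p and w begins with p copies of 0, we have y = 0^k with 1 ≤ k ≤ p.
Pump with i = 2: xy^2z = 0^{p+k} 1^p 0^p 1^p, of length 4p+k. Suppose this equals vv. The string starts with 0 and ends with 1, so v does too; thus the boundary between the two copies of v is a 1→0 transition. There is exactly one such transition, at position 2p+k, so |v| = 2p+k and |vv| = 4p+2k ≠ 4p+k since k ≥ 1. So xy^2z ∉ L.
This contradicts the pumping lemma, so L is not regular.

0^{p+k} 1^p 0^p 1^p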